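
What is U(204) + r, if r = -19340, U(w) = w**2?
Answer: 22276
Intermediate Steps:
U(204) + r = 204**2 - 19340 = 41616 - 19340 = 22276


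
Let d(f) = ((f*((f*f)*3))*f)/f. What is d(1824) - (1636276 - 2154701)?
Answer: 18205731097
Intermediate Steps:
d(f) = 3*f³ (d(f) = ((f*(f²*3))*f)/f = ((f*(3*f²))*f)/f = ((3*f³)*f)/f = (3*f⁴)/f = 3*f³)
d(1824) - (1636276 - 2154701) = 3*1824³ - (1636276 - 2154701) = 3*6068404224 - 1*(-518425) = 18205212672 + 518425 = 18205731097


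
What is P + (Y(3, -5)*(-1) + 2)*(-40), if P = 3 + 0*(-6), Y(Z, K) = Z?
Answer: 43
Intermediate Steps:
P = 3 (P = 3 + 0 = 3)
P + (Y(3, -5)*(-1) + 2)*(-40) = 3 + (3*(-1) + 2)*(-40) = 3 + (-3 + 2)*(-40) = 3 - 1*(-40) = 3 + 40 = 43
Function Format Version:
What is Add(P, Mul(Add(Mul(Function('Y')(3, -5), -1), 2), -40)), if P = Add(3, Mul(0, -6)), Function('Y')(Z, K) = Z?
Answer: 43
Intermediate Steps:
P = 3 (P = Add(3, 0) = 3)
Add(P, Mul(Add(Mul(Function('Y')(3, -5), -1), 2), -40)) = Add(3, Mul(Add(Mul(3, -1), 2), -40)) = Add(3, Mul(Add(-3, 2), -40)) = Add(3, Mul(-1, -40)) = Add(3, 40) = 43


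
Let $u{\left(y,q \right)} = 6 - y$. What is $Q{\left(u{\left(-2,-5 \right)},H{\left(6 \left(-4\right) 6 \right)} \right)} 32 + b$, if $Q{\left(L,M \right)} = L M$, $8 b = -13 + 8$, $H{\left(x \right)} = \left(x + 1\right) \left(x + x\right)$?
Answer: $\frac{84344827}{8} \approx 1.0543 \cdot 10^{7}$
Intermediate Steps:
$H{\left(x \right)} = 2 x \left(1 + x\right)$ ($H{\left(x \right)} = \left(1 + x\right) 2 x = 2 x \left(1 + x\right)$)
$b = - \frac{5}{8}$ ($b = \frac{-13 + 8}{8} = \frac{1}{8} \left(-5\right) = - \frac{5}{8} \approx -0.625$)
$Q{\left(u{\left(-2,-5 \right)},H{\left(6 \left(-4\right) 6 \right)} \right)} 32 + b = \left(6 - -2\right) 2 \cdot 6 \left(-4\right) 6 \left(1 + 6 \left(-4\right) 6\right) 32 - \frac{5}{8} = \left(6 + 2\right) 2 \left(\left(-24\right) 6\right) \left(1 - 144\right) 32 - \frac{5}{8} = 8 \cdot 2 \left(-144\right) \left(1 - 144\right) 32 - \frac{5}{8} = 8 \cdot 2 \left(-144\right) \left(-143\right) 32 - \frac{5}{8} = 8 \cdot 41184 \cdot 32 - \frac{5}{8} = 329472 \cdot 32 - \frac{5}{8} = 10543104 - \frac{5}{8} = \frac{84344827}{8}$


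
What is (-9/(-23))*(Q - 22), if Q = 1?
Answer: -189/23 ≈ -8.2174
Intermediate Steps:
(-9/(-23))*(Q - 22) = (-9/(-23))*(1 - 22) = -9*(-1/23)*(-21) = (9/23)*(-21) = -189/23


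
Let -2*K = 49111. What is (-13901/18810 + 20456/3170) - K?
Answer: 73226434927/2981385 ≈ 24561.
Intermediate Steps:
K = -49111/2 (K = -1/2*49111 = -49111/2 ≈ -24556.)
(-13901/18810 + 20456/3170) - K = (-13901/18810 + 20456/3170) - 1*(-49111/2) = (-13901*1/18810 + 20456*(1/3170)) + 49111/2 = (-13901/18810 + 10228/1585) + 49111/2 = 34071119/5962770 + 49111/2 = 73226434927/2981385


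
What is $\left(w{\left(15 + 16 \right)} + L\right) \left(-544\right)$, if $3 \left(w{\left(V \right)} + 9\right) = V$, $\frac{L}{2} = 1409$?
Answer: $- \frac{4601152}{3} \approx -1.5337 \cdot 10^{6}$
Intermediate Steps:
$L = 2818$ ($L = 2 \cdot 1409 = 2818$)
$w{\left(V \right)} = -9 + \frac{V}{3}$
$\left(w{\left(15 + 16 \right)} + L\right) \left(-544\right) = \left(\left(-9 + \frac{15 + 16}{3}\right) + 2818\right) \left(-544\right) = \left(\left(-9 + \frac{1}{3} \cdot 31\right) + 2818\right) \left(-544\right) = \left(\left(-9 + \frac{31}{3}\right) + 2818\right) \left(-544\right) = \left(\frac{4}{3} + 2818\right) \left(-544\right) = \frac{8458}{3} \left(-544\right) = - \frac{4601152}{3}$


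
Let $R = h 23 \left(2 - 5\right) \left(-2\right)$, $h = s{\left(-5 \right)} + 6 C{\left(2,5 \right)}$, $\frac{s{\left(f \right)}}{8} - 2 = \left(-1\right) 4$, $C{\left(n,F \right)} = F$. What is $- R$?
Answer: $-1932$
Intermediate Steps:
$s{\left(f \right)} = -16$ ($s{\left(f \right)} = 16 + 8 \left(\left(-1\right) 4\right) = 16 + 8 \left(-4\right) = 16 - 32 = -16$)
$h = 14$ ($h = -16 + 6 \cdot 5 = -16 + 30 = 14$)
$R = 1932$ ($R = 14 \cdot 23 \left(2 - 5\right) \left(-2\right) = 322 \left(\left(-3\right) \left(-2\right)\right) = 322 \cdot 6 = 1932$)
$- R = \left(-1\right) 1932 = -1932$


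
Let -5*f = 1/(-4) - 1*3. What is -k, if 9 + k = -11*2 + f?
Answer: 607/20 ≈ 30.350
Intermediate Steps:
f = 13/20 (f = -(1/(-4) - 1*3)/5 = -(-¼ - 3)/5 = -⅕*(-13/4) = 13/20 ≈ 0.65000)
k = -607/20 (k = -9 + (-11*2 + 13/20) = -9 + (-22 + 13/20) = -9 - 427/20 = -607/20 ≈ -30.350)
-k = -1*(-607/20) = 607/20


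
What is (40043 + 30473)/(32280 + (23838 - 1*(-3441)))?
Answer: 70516/59559 ≈ 1.1840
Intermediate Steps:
(40043 + 30473)/(32280 + (23838 - 1*(-3441))) = 70516/(32280 + (23838 + 3441)) = 70516/(32280 + 27279) = 70516/59559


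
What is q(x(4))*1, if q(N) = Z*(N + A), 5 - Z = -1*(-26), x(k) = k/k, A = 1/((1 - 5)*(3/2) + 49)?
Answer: -924/43 ≈ -21.488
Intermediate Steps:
A = 1/43 (A = 1/(-12/2 + 49) = 1/(-4*3/2 + 49) = 1/(-6 + 49) = 1/43 ≈ 0.023256)
x(k) = 1
Z = -21 (Z = 5 - (-1)*(-26) = 5 - 1*26 = 5 - 26 = -21)
q(N) = -21/43 - 21*N (q(N) = -21*(N + 1/43) = -21*(1/43 + N) = -21/43 - 21*N)
q(x(4))*1 = (-21/43 - 21*1)*1 = (-21/43 - 21)*1 = -924/43*1 = -924/43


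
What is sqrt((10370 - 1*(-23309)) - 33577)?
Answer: sqrt(102) ≈ 10.100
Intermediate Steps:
sqrt((10370 - 1*(-23309)) - 33577) = sqrt((10370 + 23309) - 33577) = sqrt(33679 - 33577) = sqrt(102)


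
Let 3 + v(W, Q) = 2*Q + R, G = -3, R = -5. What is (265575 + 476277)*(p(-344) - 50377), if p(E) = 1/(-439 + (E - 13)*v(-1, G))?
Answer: -170380215590184/4559 ≈ -3.7372e+10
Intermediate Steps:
v(W, Q) = -8 + 2*Q (v(W, Q) = -3 + (2*Q - 5) = -3 + (-5 + 2*Q) = -8 + 2*Q)
p(E) = 1/(-257 - 14*E) (p(E) = 1/(-439 + (E - 13)*(-8 + 2*(-3))) = 1/(-439 + (-13 + E)*(-8 - 6)) = 1/(-439 + (-13 + E)*(-14)) = 1/(-439 + (182 - 14*E)) = 1/(-257 - 14*E))
(265575 + 476277)*(p(-344) - 50377) = (265575 + 476277)*(-1/(257 + 14*(-344)) - 50377) = 741852*(-1/(257 - 4816) - 50377) = 741852*(-1/(-4559) - 50377) = 741852*(-1*(-1/4559) - 50377) = 741852*(1/4559 - 50377) = 741852*(-229668742/4559) = -170380215590184/4559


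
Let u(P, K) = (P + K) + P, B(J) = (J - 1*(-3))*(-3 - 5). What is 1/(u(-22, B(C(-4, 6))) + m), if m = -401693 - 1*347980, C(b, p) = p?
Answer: -1/749789 ≈ -1.3337e-6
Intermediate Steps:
m = -749673 (m = -401693 - 347980 = -749673)
B(J) = -24 - 8*J (B(J) = (J + 3)*(-8) = (3 + J)*(-8) = -24 - 8*J)
u(P, K) = K + 2*P (u(P, K) = (K + P) + P = K + 2*P)
1/(u(-22, B(C(-4, 6))) + m) = 1/(((-24 - 8*6) + 2*(-22)) - 749673) = 1/(((-24 - 48) - 44) - 749673) = 1/((-72 - 44) - 749673) = 1/(-116 - 749673) = 1/(-749789) = -1/749789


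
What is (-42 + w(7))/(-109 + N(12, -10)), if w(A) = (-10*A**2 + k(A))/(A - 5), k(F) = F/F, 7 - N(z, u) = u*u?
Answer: 573/404 ≈ 1.4183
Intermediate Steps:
N(z, u) = 7 - u**2 (N(z, u) = 7 - u*u = 7 - u**2)
k(F) = 1
w(A) = (1 - 10*A**2)/(-5 + A) (w(A) = (-10*A**2 + 1)/(A - 5) = (1 - 10*A**2)/(-5 + A))
(-42 + w(7))/(-109 + N(12, -10)) = (-42 + (1 - 10*7**2)/(-5 + 7))/(-109 + (7 - 1*(-10)**2)) = (-42 + (1 - 10*49)/2)/(-109 + (7 - 1*100)) = (-42 + (1 - 490)/2)/(-109 + (7 - 100)) = (-42 + (1/2)*(-489))/(-109 - 93) = (-42 - 489/2)/(-202) = -573/2*(-1/202) = 573/404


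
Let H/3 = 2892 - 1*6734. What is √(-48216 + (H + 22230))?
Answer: 6*I*√1042 ≈ 193.68*I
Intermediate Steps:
H = -11526 (H = 3*(2892 - 1*6734) = 3*(2892 - 6734) = 3*(-3842) = -11526)
√(-48216 + (H + 22230)) = √(-48216 + (-11526 + 22230)) = √(-48216 + 10704) = √(-37512) = 6*I*√1042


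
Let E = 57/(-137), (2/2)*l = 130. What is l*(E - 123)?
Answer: -2198040/137 ≈ -16044.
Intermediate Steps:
l = 130
E = -57/137 (E = 57*(-1/137) = -57/137 ≈ -0.41606)
l*(E - 123) = 130*(-57/137 - 123) = 130*(-16908/137) = -2198040/137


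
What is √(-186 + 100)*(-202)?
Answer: -202*I*√86 ≈ -1873.3*I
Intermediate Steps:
√(-186 + 100)*(-202) = √(-86)*(-202) = (I*√86)*(-202) = -202*I*√86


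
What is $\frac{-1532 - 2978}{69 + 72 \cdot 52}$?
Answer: $- \frac{110}{93} \approx -1.1828$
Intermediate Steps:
$\frac{-1532 - 2978}{69 + 72 \cdot 52} = - \frac{4510}{69 + 3744} = - \frac{4510}{3813} = \left(-4510\right) \frac{1}{3813} = - \frac{110}{93}$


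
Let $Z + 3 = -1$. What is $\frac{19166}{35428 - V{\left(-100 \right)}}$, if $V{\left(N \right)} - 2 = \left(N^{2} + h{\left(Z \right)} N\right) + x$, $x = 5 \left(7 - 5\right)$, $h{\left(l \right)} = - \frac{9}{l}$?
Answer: $\frac{74}{99} \approx 0.74747$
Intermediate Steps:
$Z = -4$ ($Z = -3 - 1 = -4$)
$x = 10$ ($x = 5 \cdot 2 = 10$)
$V{\left(N \right)} = 12 + N^{2} + \frac{9 N}{4}$ ($V{\left(N \right)} = 2 + \left(\left(N^{2} + - \frac{9}{-4} N\right) + 10\right) = 2 + \left(\left(N^{2} + \left(-9\right) \left(- \frac{1}{4}\right) N\right) + 10\right) = 2 + \left(\left(N^{2} + \frac{9 N}{4}\right) + 10\right) = 2 + \left(10 + N^{2} + \frac{9 N}{4}\right) = 12 + N^{2} + \frac{9 N}{4}$)
$\frac{19166}{35428 - V{\left(-100 \right)}} = \frac{19166}{35428 - \left(12 + \left(-100\right)^{2} + \frac{9}{4} \left(-100\right)\right)} = \frac{19166}{35428 - \left(12 + 10000 - 225\right)} = \frac{19166}{35428 - 9787} = \frac{19166}{25641} = 19166 \cdot \frac{1}{25641} = \frac{74}{99}$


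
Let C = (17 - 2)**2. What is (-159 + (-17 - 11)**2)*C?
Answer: 140625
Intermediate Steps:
C = 225 (C = 15**2 = 225)
(-159 + (-17 - 11)**2)*C = (-159 + (-17 - 11)**2)*225 = (-159 + (-28)**2)*225 = (-159 + 784)*225 = 625*225 = 140625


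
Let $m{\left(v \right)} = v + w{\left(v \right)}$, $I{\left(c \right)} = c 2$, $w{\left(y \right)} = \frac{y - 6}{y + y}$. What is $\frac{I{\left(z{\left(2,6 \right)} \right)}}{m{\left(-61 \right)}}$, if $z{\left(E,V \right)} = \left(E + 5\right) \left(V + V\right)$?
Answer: $- \frac{20496}{7375} \approx -2.7791$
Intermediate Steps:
$w{\left(y \right)} = \frac{-6 + y}{2 y}$
$z{\left(E,V \right)} = 2 V \left(5 + E\right)$ ($z{\left(E,V \right)} = \left(5 + E\right) 2 V = 2 V \left(5 + E\right)$)
$I{\left(c \right)} = 2 c$
$m{\left(v \right)} = v + \frac{-6 + v}{2 v}$
$\frac{I{\left(z{\left(2,6 \right)} \right)}}{m{\left(-61 \right)}} = \frac{2 \cdot 2 \cdot 6 \left(5 + 2\right)}{\frac{1}{2} - 61 - \frac{3}{-61}} = \frac{2 \cdot 2 \cdot 6 \cdot 7}{\frac{1}{2} - 61 - - \frac{3}{61}} = \frac{2 \cdot 84}{\frac{1}{2} - 61 + \frac{3}{61}} = \frac{168}{- \frac{7375}{122}} = 168 \left(- \frac{122}{7375}\right) = - \frac{20496}{7375}$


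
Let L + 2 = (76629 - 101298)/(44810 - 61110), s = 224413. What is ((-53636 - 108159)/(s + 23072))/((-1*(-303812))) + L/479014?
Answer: -92980350534721/29353481636730976200 ≈ -3.1676e-6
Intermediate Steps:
L = -7931/16300 (L = -2 + (76629 - 101298)/(44810 - 61110) = -2 - 24669/(-16300) = -2 - 24669*(-1/16300) = -2 + 24669/16300 = -7931/16300 ≈ -0.48656)
((-53636 - 108159)/(s + 23072))/((-1*(-303812))) + L/479014 = ((-53636 - 108159)/(224413 + 23072))/((-1*(-303812))) - 7931/16300/479014 = -161795/247485/303812 - 7931/16300*1/479014 = -161795*1/247485*(1/303812) - 7931/7807928200 = -32359/49497*1/303812 - 7931/7807928200 = -32359/15037782564 - 7931/7807928200 = -92980350534721/29353481636730976200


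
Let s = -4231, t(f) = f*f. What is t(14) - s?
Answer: 4427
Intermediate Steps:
t(f) = f²
t(14) - s = 14² - 1*(-4231) = 196 + 4231 = 4427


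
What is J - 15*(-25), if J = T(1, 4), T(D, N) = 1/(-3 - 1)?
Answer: 1499/4 ≈ 374.75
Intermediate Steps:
T(D, N) = -¼ (T(D, N) = 1/(-4) = -¼)
J = -¼ ≈ -0.25000
J - 15*(-25) = -¼ - 15*(-25) = -¼ + 375 = 1499/4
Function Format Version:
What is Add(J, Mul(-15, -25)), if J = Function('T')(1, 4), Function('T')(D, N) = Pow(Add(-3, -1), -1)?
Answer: Rational(1499, 4) ≈ 374.75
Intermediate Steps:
Function('T')(D, N) = Rational(-1, 4) (Function('T')(D, N) = Pow(-4, -1) = Rational(-1, 4))
J = Rational(-1, 4) ≈ -0.25000
Add(J, Mul(-15, -25)) = Add(Rational(-1, 4), Mul(-15, -25)) = Add(Rational(-1, 4), 375) = Rational(1499, 4)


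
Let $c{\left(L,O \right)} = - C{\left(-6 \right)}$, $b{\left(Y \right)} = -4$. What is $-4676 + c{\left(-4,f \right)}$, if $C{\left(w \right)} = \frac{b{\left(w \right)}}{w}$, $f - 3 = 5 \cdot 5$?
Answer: $- \frac{14030}{3} \approx -4676.7$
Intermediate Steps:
$f = 28$ ($f = 3 + 5 \cdot 5 = 3 + 25 = 28$)
$C{\left(w \right)} = - \frac{4}{w}$
$c{\left(L,O \right)} = - \frac{2}{3}$ ($c{\left(L,O \right)} = - \frac{-4}{-6} = - \frac{\left(-4\right) \left(-1\right)}{6} = \left(-1\right) \frac{2}{3} = - \frac{2}{3}$)
$-4676 + c{\left(-4,f \right)} = -4676 - \frac{2}{3} = - \frac{14030}{3}$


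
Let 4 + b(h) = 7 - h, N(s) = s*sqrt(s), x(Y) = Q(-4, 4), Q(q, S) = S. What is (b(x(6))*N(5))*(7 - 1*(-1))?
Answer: -40*sqrt(5) ≈ -89.443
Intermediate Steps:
x(Y) = 4
N(s) = s**(3/2)
b(h) = 3 - h (b(h) = -4 + (7 - h) = 3 - h)
(b(x(6))*N(5))*(7 - 1*(-1)) = ((3 - 1*4)*5**(3/2))*(7 - 1*(-1)) = ((3 - 4)*(5*sqrt(5)))*(7 + 1) = -5*sqrt(5)*8 = -40*sqrt(5)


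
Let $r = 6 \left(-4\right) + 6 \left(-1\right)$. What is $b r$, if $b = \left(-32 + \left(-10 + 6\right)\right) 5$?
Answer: $5400$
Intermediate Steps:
$b = -180$ ($b = \left(-32 - 4\right) 5 = \left(-36\right) 5 = -180$)
$r = -30$ ($r = -24 - 6 = -30$)
$b r = \left(-180\right) \left(-30\right) = 5400$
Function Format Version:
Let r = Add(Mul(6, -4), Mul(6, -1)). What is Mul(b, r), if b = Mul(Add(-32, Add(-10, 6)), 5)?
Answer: 5400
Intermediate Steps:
b = -180 (b = Mul(Add(-32, -4), 5) = Mul(-36, 5) = -180)
r = -30 (r = Add(-24, -6) = -30)
Mul(b, r) = Mul(-180, -30) = 5400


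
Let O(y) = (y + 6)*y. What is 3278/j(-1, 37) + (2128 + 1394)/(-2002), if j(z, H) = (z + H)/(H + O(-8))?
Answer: 86922169/18018 ≈ 4824.2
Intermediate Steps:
O(y) = y*(6 + y) (O(y) = (6 + y)*y = y*(6 + y))
j(z, H) = (H + z)/(16 + H) (j(z, H) = (z + H)/(H - 8*(6 - 8)) = (H + z)/(H - 8*(-2)) = (H + z)/(H + 16) = (H + z)/(16 + H))
3278/j(-1, 37) + (2128 + 1394)/(-2002) = 3278/(((37 - 1)/(16 + 37))) + (2128 + 1394)/(-2002) = 3278/((36/53)) + 3522*(-1/2002) = 3278/(((1/53)*36)) - 1761/1001 = 3278/(36/53) - 1761/1001 = 3278*(53/36) - 1761/1001 = 86867/18 - 1761/1001 = 86922169/18018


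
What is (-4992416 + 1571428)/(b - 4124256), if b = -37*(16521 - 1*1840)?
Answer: 3420988/4667453 ≈ 0.73295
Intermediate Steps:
b = -543197 (b = -37*(16521 - 1840) = -37*14681 = -543197)
(-4992416 + 1571428)/(b - 4124256) = (-4992416 + 1571428)/(-543197 - 4124256) = -3420988/(-4667453) = -3420988*(-1/4667453) = 3420988/4667453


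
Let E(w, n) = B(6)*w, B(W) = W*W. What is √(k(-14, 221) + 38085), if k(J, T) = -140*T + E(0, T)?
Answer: √7145 ≈ 84.528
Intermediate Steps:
B(W) = W²
E(w, n) = 36*w (E(w, n) = 6²*w = 36*w)
k(J, T) = -140*T (k(J, T) = -140*T + 36*0 = -140*T + 0 = -140*T)
√(k(-14, 221) + 38085) = √(-140*221 + 38085) = √(-30940 + 38085) = √7145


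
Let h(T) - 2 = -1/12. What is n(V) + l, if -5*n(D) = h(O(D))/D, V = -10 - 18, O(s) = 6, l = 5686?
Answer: 9552503/1680 ≈ 5686.0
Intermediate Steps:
h(T) = 23/12 (h(T) = 2 - 1/12 = 23/12)
V = -28
n(D) = -23/(60*D)
n(V) + l = -23/60/(-28) + 5686 = -23/60*(-1/28) + 5686 = 23/1680 + 5686 = 9552503/1680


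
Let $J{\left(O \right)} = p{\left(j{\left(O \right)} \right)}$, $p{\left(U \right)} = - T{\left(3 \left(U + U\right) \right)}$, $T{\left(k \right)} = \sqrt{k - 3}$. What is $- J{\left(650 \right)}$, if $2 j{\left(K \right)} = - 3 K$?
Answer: $i \sqrt{5853} \approx 76.505 i$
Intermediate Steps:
$j{\left(K \right)} = - \frac{3 K}{2}$ ($j{\left(K \right)} = \frac{\left(-3\right) K}{2} = - \frac{3 K}{2}$)
$T{\left(k \right)} = \sqrt{-3 + k}$
$p{\left(U \right)} = - \sqrt{-3 + 6 U}$ ($p{\left(U \right)} = - \sqrt{-3 + 3 \left(U + U\right)} = - \sqrt{-3 + 3 \cdot 2 U} = - \sqrt{-3 + 6 U}$)
$J{\left(O \right)} = - \sqrt{-3 - 9 O}$ ($J{\left(O \right)} = - \sqrt{-3 + 6 \left(- \frac{3 O}{2}\right)} = - \sqrt{-3 - 9 O}$)
$- J{\left(650 \right)} = - \left(-1\right) \sqrt{-3 - 5850} = - \left(-1\right) \sqrt{-5853} = - \left(-1\right) i \sqrt{5853} = i \sqrt{5853}$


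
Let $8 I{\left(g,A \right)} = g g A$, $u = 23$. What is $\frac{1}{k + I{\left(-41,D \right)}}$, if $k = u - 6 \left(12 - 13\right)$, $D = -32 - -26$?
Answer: $- \frac{4}{4927} \approx -0.00081185$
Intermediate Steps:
$D = -6$ ($D = -32 + 26 = -6$)
$I{\left(g,A \right)} = \frac{A g^{2}}{8}$ ($I{\left(g,A \right)} = \frac{g g A}{8} = \frac{g A g}{8} = \frac{A g^{2}}{8}$)
$k = 29$ ($k = 23 - 6 \left(12 - 13\right) = 23 - -6 = 23 + 6 = 29$)
$\frac{1}{k + I{\left(-41,D \right)}} = \frac{1}{29 + \frac{1}{8} \left(-6\right) \left(-41\right)^{2}} = \frac{1}{29 + \frac{1}{8} \left(-6\right) 1681} = \frac{1}{29 - \frac{5043}{4}} = \frac{1}{- \frac{4927}{4}} = - \frac{4}{4927}$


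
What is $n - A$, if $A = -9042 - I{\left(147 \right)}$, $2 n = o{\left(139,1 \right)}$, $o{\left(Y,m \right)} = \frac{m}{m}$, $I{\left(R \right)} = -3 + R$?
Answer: $\frac{18373}{2} \approx 9186.5$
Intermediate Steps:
$o{\left(Y,m \right)} = 1$
$n = \frac{1}{2}$ ($n = \frac{1}{2} \cdot 1 = \frac{1}{2} \approx 0.5$)
$A = -9186$ ($A = -9042 - \left(-3 + 147\right) = -9042 - 144 = -9186$)
$n - A = \frac{1}{2} - -9186 = \frac{1}{2} + 9186 = \frac{18373}{2}$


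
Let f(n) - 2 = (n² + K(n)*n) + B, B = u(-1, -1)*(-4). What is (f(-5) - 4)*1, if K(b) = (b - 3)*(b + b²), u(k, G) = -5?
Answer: 843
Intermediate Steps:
K(b) = (-3 + b)*(b + b²)
B = 20 (B = -5*(-4) = 20)
f(n) = 22 + n² + n²*(-3 + n² - 2*n) (f(n) = 2 + ((n² + (n*(-3 + n² - 2*n))*n) + 20) = 2 + ((n² + n²*(-3 + n² - 2*n)) + 20) = 2 + (20 + n² + n²*(-3 + n² - 2*n)) = 22 + n² + n²*(-3 + n² - 2*n))
(f(-5) - 4)*1 = ((22 + (-5)⁴ - 2*(-5)² - 2*(-5)³) - 4)*1 = ((22 + 625 - 2*25 - 2*(-125)) - 4)*1 = ((22 + 625 - 50 + 250) - 4)*1 = (847 - 4)*1 = 843*1 = 843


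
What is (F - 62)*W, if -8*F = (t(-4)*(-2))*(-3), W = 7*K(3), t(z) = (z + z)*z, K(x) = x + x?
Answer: -3612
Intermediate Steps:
K(x) = 2*x
t(z) = 2*z² (t(z) = (2*z)*z = 2*z²)
W = 42 (W = 7*(2*3) = 7*6 = 42)
F = -24 (F = -(2*(-4)²)*(-2)*(-3)/8 = -(2*16)*(-2)*(-3)/8 = -32*(-2)*(-3)/8 = -(-8)*(-3) = -⅛*192 = -24)
(F - 62)*W = (-24 - 62)*42 = -86*42 = -3612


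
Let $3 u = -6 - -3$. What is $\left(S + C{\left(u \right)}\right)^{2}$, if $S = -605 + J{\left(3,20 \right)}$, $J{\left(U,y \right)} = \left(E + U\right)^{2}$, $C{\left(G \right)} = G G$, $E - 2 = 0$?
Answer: $335241$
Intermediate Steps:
$E = 2$ ($E = 2 + 0 = 2$)
$u = -1$ ($u = \frac{-6 - -3}{3} = \frac{-6 + 3}{3} = \frac{1}{3} \left(-3\right) = -1$)
$C{\left(G \right)} = G^{2}$
$J{\left(U,y \right)} = \left(2 + U\right)^{2}$
$S = -580$ ($S = -605 + \left(2 + 3\right)^{2} = -605 + 5^{2} = -605 + 25 = -580$)
$\left(S + C{\left(u \right)}\right)^{2} = \left(-580 + \left(-1\right)^{2}\right)^{2} = \left(-580 + 1\right)^{2} = \left(-579\right)^{2} = 335241$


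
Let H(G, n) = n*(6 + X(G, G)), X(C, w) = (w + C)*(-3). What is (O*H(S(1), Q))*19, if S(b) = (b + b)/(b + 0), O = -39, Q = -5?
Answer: -22230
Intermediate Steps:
X(C, w) = -3*C - 3*w (X(C, w) = (C + w)*(-3) = -3*C - 3*w)
S(b) = 2 (S(b) = (2*b)/b = 2)
H(G, n) = n*(6 - 6*G) (H(G, n) = n*(6 + (-3*G - 3*G)) = n*(6 - 6*G))
(O*H(S(1), Q))*19 = -234*(-5)*(1 - 1*2)*19 = -234*(-5)*(1 - 2)*19 = -234*(-5)*(-1)*19 = -39*30*19 = -1170*19 = -22230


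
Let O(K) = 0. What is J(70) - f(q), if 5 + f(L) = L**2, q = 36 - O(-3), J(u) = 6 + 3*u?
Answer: -1075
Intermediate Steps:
q = 36 (q = 36 - 1*0 = 36 + 0 = 36)
f(L) = -5 + L**2
J(70) - f(q) = (6 + 3*70) - (-5 + 36**2) = (6 + 210) - (-5 + 1296) = 216 - 1*1291 = 216 - 1291 = -1075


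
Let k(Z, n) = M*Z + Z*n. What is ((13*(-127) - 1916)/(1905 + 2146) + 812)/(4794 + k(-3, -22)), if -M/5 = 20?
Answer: 15283/97224 ≈ 0.15719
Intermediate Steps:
M = -100 (M = -5*20 = -100)
k(Z, n) = -100*Z + Z*n
((13*(-127) - 1916)/(1905 + 2146) + 812)/(4794 + k(-3, -22)) = ((13*(-127) - 1916)/(1905 + 2146) + 812)/(4794 - 3*(-100 - 22)) = ((-1651 - 1916)/4051 + 812)/(4794 - 3*(-122)) = (-3567*1/4051 + 812)/(4794 + 366) = (-3567/4051 + 812)/5160 = (3285845/4051)*(1/5160) = 15283/97224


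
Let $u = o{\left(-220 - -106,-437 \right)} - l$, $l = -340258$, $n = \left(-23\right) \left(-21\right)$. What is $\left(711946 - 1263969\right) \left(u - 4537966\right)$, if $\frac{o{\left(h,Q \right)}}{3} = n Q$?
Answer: $2666779503183$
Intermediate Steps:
$n = 483$
$o{\left(h,Q \right)} = 1449 Q$ ($o{\left(h,Q \right)} = 3 \cdot 483 Q = 1449 Q$)
$u = -292955$ ($u = 1449 \left(-437\right) - -340258 = -633213 + 340258 = -292955$)
$\left(711946 - 1263969\right) \left(u - 4537966\right) = \left(711946 - 1263969\right) \left(-292955 - 4537966\right) = \left(-552023\right) \left(-4830921\right) = 2666779503183$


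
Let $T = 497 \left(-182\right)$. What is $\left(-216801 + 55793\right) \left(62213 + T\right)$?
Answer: $4547026928$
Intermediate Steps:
$T = -90454$
$\left(-216801 + 55793\right) \left(62213 + T\right) = \left(-216801 + 55793\right) \left(62213 - 90454\right) = \left(-161008\right) \left(-28241\right) = 4547026928$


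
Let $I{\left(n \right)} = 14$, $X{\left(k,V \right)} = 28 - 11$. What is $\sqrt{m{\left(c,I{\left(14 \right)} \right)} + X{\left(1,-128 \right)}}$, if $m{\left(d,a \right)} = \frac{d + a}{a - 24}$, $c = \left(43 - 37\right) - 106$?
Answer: $\frac{8 \sqrt{10}}{5} \approx 5.0596$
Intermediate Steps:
$X{\left(k,V \right)} = 17$
$c = -100$ ($c = 6 - 106 = -100$)
$m{\left(d,a \right)} = \frac{a + d}{-24 + a}$
$\sqrt{m{\left(c,I{\left(14 \right)} \right)} + X{\left(1,-128 \right)}} = \sqrt{\frac{14 - 100}{-24 + 14} + 17} = \sqrt{\frac{1}{-10} \left(-86\right) + 17} = \sqrt{\left(- \frac{1}{10}\right) \left(-86\right) + 17} = \sqrt{\frac{43}{5} + 17} = \sqrt{\frac{128}{5}} = \frac{8 \sqrt{10}}{5}$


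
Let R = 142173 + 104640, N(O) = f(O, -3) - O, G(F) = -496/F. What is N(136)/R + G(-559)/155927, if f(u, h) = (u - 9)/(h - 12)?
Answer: -187046350511/322695137308635 ≈ -0.00057964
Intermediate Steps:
f(u, h) = (-9 + u)/(-12 + h)
N(O) = 3/5 - 16*O/15 (N(O) = (-9 + O)/(-12 - 3) - O = (-9 + O)/(-15) - O = -(-9 + O)/15 - O = (3/5 - O/15) - O = 3/5 - 16*O/15)
R = 246813
N(136)/R + G(-559)/155927 = (3/5 - 16/15*136)/246813 - 496/(-559)/155927 = (3/5 - 2176/15)*(1/246813) - 496*(-1/559)*(1/155927) = -2167/15*1/246813 + (496/559)*(1/155927) = -2167/3702195 + 496/87163193 = -187046350511/322695137308635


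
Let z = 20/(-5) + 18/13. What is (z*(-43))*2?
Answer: 2924/13 ≈ 224.92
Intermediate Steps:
z = -34/13 (z = 20*(-⅕) + 18*(1/13) = -4 + 18/13 = -34/13 ≈ -2.6154)
(z*(-43))*2 = -34/13*(-43)*2 = (1462/13)*2 = 2924/13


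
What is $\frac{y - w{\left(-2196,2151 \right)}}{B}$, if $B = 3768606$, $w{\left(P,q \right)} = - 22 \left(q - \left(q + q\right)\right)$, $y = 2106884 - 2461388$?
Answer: $- \frac{66971}{628101} \approx -0.10662$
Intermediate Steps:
$y = -354504$
$w{\left(P,q \right)} = 22 q$ ($w{\left(P,q \right)} = - 22 \left(q - 2 q\right) = - 22 \left(- q\right) = 22 q$)
$\frac{y - w{\left(-2196,2151 \right)}}{B} = \frac{-354504 - 22 \cdot 2151}{3768606} = \left(-354504 - 47322\right) \frac{1}{3768606} = \left(-401826\right) \frac{1}{3768606} = - \frac{66971}{628101}$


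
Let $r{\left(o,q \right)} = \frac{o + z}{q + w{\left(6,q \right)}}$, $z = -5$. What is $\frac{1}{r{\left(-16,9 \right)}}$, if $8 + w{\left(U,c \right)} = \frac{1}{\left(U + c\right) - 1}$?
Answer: $- \frac{5}{98} \approx -0.05102$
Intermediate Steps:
$w{\left(U,c \right)} = -8 + \frac{1}{-1 + U + c}$ ($w{\left(U,c \right)} = -8 + \frac{1}{\left(U + c\right) - 1} = -8 + \frac{1}{-1 + U + c}$)
$r{\left(o,q \right)} = \frac{-5 + o}{q + \frac{-39 - 8 q}{5 + q}}$ ($r{\left(o,q \right)} = \frac{o - 5}{q + \frac{9 - 48 - 8 q}{-1 + 6 + q}} = \frac{-5 + o}{q + \frac{9 - 48 - 8 q}{5 + q}} = \frac{-5 + o}{q + \frac{-39 - 8 q}{5 + q}}$)
$\frac{1}{r{\left(-16,9 \right)}} = \frac{1}{\frac{1}{-39 - 72 + 9 \left(5 + 9\right)} \left(-5 - 16\right) \left(5 + 9\right)} = \frac{1}{\frac{1}{-39 - 72 + 9 \cdot 14} \left(-21\right) 14} = \frac{1}{\frac{1}{-39 - 72 + 126} \left(-21\right) 14} = \frac{1}{\frac{1}{15} \left(-21\right) 14} = \frac{1}{- \frac{98}{5}} = - \frac{5}{98}$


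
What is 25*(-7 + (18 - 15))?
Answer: -100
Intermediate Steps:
25*(-7 + (18 - 15)) = 25*(-7 + 3) = 25*(-4) = -100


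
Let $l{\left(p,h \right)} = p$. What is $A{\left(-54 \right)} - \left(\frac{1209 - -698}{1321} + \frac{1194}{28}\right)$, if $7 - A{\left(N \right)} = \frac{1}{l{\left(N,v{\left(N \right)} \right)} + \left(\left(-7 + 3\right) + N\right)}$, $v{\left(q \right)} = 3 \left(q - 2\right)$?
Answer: $- \frac{5485695}{147952} \approx -37.078$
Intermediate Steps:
$v{\left(q \right)} = -6 + 3 q$ ($v{\left(q \right)} = 3 \left(-2 + q\right) = -6 + 3 q$)
$A{\left(N \right)} = 7 - \frac{1}{-4 + 2 N}$ ($A{\left(N \right)} = 7 - \frac{1}{N + \left(\left(-7 + 3\right) + N\right)} = 7 - \frac{1}{N + \left(-4 + N\right)} = 7 - \frac{1}{-4 + 2 N}$)
$A{\left(-54 \right)} - \left(\frac{1209 - -698}{1321} + \frac{1194}{28}\right) = \frac{-29 + 14 \left(-54\right)}{2 \left(-2 - 54\right)} - \left(\frac{1209 - -698}{1321} + \frac{1194}{28}\right) = \frac{-29 - 756}{2 \left(-56\right)} - \left(\left(1209 + 698\right) \frac{1}{1321} + 1194 \cdot \frac{1}{28}\right) = \frac{1}{2} \left(- \frac{1}{56}\right) \left(-785\right) - \left(1907 \cdot \frac{1}{1321} + \frac{597}{14}\right) = \frac{785}{112} - \left(\frac{1907}{1321} + \frac{597}{14}\right) = \frac{785}{112} - \frac{815335}{18494} = - \frac{5485695}{147952}$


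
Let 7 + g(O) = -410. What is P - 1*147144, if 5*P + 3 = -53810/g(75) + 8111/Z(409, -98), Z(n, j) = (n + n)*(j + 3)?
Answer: -23836977122797/162025350 ≈ -1.4712e+5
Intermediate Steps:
g(O) = -417 (g(O) = -7 - 410 = -417)
Z(n, j) = 2*n*(3 + j) (Z(n, j) = (2*n)*(3 + j) = 2*n*(3 + j))
P = 4080977603/162025350 (P = -⅗ + (-53810/(-417) + 8111/((2*409*(3 - 98))))/5 = -⅗ + (-53810*(-1/417) + 8111/((2*409*(-95))))/5 = -⅗ + (53810/417 + 8111/(-77710))/5 = -⅗ + (53810/417 + 8111*(-1/77710))/5 = -⅗ + (53810/417 - 8111/77710)/5 = -⅗ + (⅕)*(4178192813/32405070) = -⅗ + 4178192813/162025350 = 4080977603/162025350 ≈ 25.187)
P - 1*147144 = 4080977603/162025350 - 1*147144 = 4080977603/162025350 - 147144 = -23836977122797/162025350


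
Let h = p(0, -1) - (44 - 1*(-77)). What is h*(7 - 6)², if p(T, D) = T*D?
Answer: -121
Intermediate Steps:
p(T, D) = D*T
h = -121 (h = -1*0 - (44 - 1*(-77)) = 0 - (44 + 77) = 0 - 1*121 = 0 - 121 = -121)
h*(7 - 6)² = -121*(7 - 6)² = -121*1² = -121*1 = -121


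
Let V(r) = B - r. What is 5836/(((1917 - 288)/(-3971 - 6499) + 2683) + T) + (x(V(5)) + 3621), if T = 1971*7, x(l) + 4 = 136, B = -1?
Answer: 215872875361/57514657 ≈ 3753.4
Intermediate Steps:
V(r) = -1 - r
x(l) = 132 (x(l) = -4 + 136 = 132)
T = 13797
5836/(((1917 - 288)/(-3971 - 6499) + 2683) + T) + (x(V(5)) + 3621) = 5836/(((1917 - 288)/(-3971 - 6499) + 2683) + 13797) + (132 + 3621) = 5836/((1629/(-10470) + 2683) + 13797) + 3753 = 5836/((1629*(-1/10470) + 2683) + 13797) + 3753 = 5836/((-543/3490 + 2683) + 13797) + 3753 = 5836/(9363127/3490 + 13797) + 3753 = 5836/(57514657/3490) + 3753 = 5836*(3490/57514657) + 3753 = 20367640/57514657 + 3753 = 215872875361/57514657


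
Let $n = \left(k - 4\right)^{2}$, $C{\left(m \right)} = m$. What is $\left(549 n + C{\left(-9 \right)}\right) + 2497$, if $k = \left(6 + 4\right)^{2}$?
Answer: $5062072$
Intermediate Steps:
$k = 100$ ($k = 10^{2} = 100$)
$n = 9216$ ($n = \left(100 - 4\right)^{2} = 96^{2} = 9216$)
$\left(549 n + C{\left(-9 \right)}\right) + 2497 = \left(549 \cdot 9216 - 9\right) + 2497 = \left(5059584 - 9\right) + 2497 = 5059575 + 2497 = 5062072$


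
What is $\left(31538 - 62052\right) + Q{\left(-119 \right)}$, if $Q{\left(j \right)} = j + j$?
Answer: $-30752$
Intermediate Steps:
$Q{\left(j \right)} = 2 j$
$\left(31538 - 62052\right) + Q{\left(-119 \right)} = \left(31538 - 62052\right) + 2 \left(-119\right) = -30514 - 238 = -30752$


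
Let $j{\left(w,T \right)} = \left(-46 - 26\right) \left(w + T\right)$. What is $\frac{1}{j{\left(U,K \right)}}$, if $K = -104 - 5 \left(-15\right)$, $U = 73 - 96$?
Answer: $\frac{1}{3744} \approx 0.00026709$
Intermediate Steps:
$U = -23$
$K = -29$ ($K = -104 - -75 = -104 + 75 = -29$)
$j{\left(w,T \right)} = - 72 T - 72 w$ ($j{\left(w,T \right)} = - 72 \left(T + w\right) = - 72 T - 72 w$)
$\frac{1}{j{\left(U,K \right)}} = \frac{1}{\left(-72\right) \left(-29\right) - -1656} = \frac{1}{2088 + 1656} = \frac{1}{3744}$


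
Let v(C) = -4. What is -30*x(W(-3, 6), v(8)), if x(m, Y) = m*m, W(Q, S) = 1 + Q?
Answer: -120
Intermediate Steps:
x(m, Y) = m²
-30*x(W(-3, 6), v(8)) = -30*(1 - 3)² = -30*(-2)² = -30*4 = -120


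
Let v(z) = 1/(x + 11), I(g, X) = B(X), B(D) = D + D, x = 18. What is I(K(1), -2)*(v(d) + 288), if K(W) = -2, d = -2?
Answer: -33412/29 ≈ -1152.1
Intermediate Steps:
B(D) = 2*D
I(g, X) = 2*X
v(z) = 1/29 (v(z) = 1/(18 + 11) = 1/29)
I(K(1), -2)*(v(d) + 288) = (2*(-2))*(1/29 + 288) = -4*8353/29 = -33412/29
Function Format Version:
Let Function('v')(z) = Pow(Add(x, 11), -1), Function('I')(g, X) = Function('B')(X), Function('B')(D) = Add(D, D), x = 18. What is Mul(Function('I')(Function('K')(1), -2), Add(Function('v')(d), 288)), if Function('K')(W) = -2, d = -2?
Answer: Rational(-33412, 29) ≈ -1152.1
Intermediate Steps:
Function('B')(D) = Mul(2, D)
Function('I')(g, X) = Mul(2, X)
Function('v')(z) = Rational(1, 29) (Function('v')(z) = Pow(Add(18, 11), -1) = Pow(29, -1) = Rational(1, 29))
Mul(Function('I')(Function('K')(1), -2), Add(Function('v')(d), 288)) = Mul(Mul(2, -2), Add(Rational(1, 29), 288)) = Mul(-4, Rational(8353, 29)) = Rational(-33412, 29)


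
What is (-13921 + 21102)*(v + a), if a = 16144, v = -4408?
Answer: 84276216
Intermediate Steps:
(-13921 + 21102)*(v + a) = (-13921 + 21102)*(-4408 + 16144) = 7181*11736 = 84276216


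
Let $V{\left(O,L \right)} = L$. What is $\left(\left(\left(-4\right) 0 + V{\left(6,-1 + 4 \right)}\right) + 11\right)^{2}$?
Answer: $196$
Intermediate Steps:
$\left(\left(\left(-4\right) 0 + V{\left(6,-1 + 4 \right)}\right) + 11\right)^{2} = \left(\left(\left(-4\right) 0 + \left(-1 + 4\right)\right) + 11\right)^{2} = \left(\left(0 + 3\right) + 11\right)^{2} = \left(3 + 11\right)^{2} = 14^{2} = 196$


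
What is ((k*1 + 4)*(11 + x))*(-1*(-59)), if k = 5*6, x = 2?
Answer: 26078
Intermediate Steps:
k = 30
((k*1 + 4)*(11 + x))*(-1*(-59)) = ((30*1 + 4)*(11 + 2))*(-1*(-59)) = ((30 + 4)*13)*59 = (34*13)*59 = 442*59 = 26078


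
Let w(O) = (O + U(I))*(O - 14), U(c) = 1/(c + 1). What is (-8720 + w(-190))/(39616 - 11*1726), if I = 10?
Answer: 165118/113465 ≈ 1.4552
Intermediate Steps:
U(c) = 1/(1 + c)
w(O) = (-14 + O)*(1/11 + O) (w(O) = (O + 1/(1 + 10))*(O - 14) = (O + 1/11)*(-14 + O) = (1/11 + O)*(-14 + O) = (-14 + O)*(1/11 + O))
(-8720 + w(-190))/(39616 - 11*1726) = (-8720 + (-14/11 + (-190)**2 - 153/11*(-190)))/(39616 - 11*1726) = (-8720 + (-14/11 + 36100 + 29070/11))/(39616 - 18986) = (-8720 + 426156/11)/20630 = (330236/11)*(1/20630) = 165118/113465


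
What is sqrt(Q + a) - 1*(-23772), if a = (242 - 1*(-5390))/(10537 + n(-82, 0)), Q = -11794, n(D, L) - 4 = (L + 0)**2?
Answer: 23772 + I*sqrt(1310403592802)/10541 ≈ 23772.0 + 108.6*I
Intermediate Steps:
n(D, L) = 4 + L**2 (n(D, L) = 4 + (L + 0)**2 = 4 + L**2)
a = 5632/10541 (a = (242 - 1*(-5390))/(10537 + (4 + 0**2)) = (242 + 5390)/(10537 + (4 + 0)) = 5632/(10537 + 4) = 5632/10541 ≈ 0.53430)
sqrt(Q + a) - 1*(-23772) = sqrt(-11794 + 5632/10541) - 1*(-23772) = sqrt(-124314922/10541) + 23772 = I*sqrt(1310403592802)/10541 + 23772 = 23772 + I*sqrt(1310403592802)/10541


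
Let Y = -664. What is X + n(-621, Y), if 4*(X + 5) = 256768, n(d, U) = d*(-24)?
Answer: 79091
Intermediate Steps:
n(d, U) = -24*d
X = 64187 (X = -5 + (1/4)*256768 = -5 + 64192 = 64187)
X + n(-621, Y) = 64187 - 24*(-621) = 64187 + 14904 = 79091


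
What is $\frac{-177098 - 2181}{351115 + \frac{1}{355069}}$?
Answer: $- \frac{63656415251}{124670051936} \approx -0.5106$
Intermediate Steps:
$\frac{-177098 - 2181}{351115 + \frac{1}{355069}} = - \frac{179279}{351115 + \frac{1}{355069}} = - \frac{179279}{\frac{124670051936}{355069}} = \left(-179279\right) \frac{355069}{124670051936} = - \frac{63656415251}{124670051936}$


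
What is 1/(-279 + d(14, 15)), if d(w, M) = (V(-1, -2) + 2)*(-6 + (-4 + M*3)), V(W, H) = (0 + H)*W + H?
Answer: -1/209 ≈ -0.0047847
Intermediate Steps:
V(W, H) = H + H*W (V(W, H) = H*W + H = H + H*W)
d(w, M) = -20 + 6*M (d(w, M) = (-2*(1 - 1) + 2)*(-6 + (-4 + M*3)) = (-2*0 + 2)*(-6 + (-4 + 3*M)) = (0 + 2)*(-10 + 3*M) = 2*(-10 + 3*M) = -20 + 6*M)
1/(-279 + d(14, 15)) = 1/(-279 + (-20 + 6*15)) = 1/(-279 + (-20 + 90)) = 1/(-279 + 70) = 1/(-209) = -1/209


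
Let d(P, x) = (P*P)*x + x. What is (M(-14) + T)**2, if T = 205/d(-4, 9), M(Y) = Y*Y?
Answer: 911617249/23409 ≈ 38943.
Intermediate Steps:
M(Y) = Y**2
d(P, x) = x + x*P**2 (d(P, x) = P**2*x + x = x*P**2 + x = x + x*P**2)
T = 205/153 (T = 205/((9*(1 + (-4)**2))) = 205/((9*(1 + 16))) = 205/((9*17)) = 205/153 ≈ 1.3399)
(M(-14) + T)**2 = ((-14)**2 + 205/153)**2 = (196 + 205/153)**2 = (30193/153)**2 = 911617249/23409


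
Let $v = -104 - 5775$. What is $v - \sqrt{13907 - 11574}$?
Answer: $-5879 - \sqrt{2333} \approx -5927.3$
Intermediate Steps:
$v = -5879$ ($v = -104 - 5775 = -5879$)
$v - \sqrt{13907 - 11574} = -5879 - \sqrt{13907 - 11574} = -5879 - \sqrt{2333}$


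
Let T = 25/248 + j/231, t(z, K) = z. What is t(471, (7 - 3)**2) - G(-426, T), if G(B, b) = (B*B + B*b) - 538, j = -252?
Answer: -246732301/1364 ≈ -1.8089e+5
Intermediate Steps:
T = -2701/2728 (T = 25/248 - 252/231 = 25*(1/248) - 252*1/231 = 25/248 - 12/11 = -2701/2728 ≈ -0.99010)
G(B, b) = -538 + B**2 + B*b (G(B, b) = (B**2 + B*b) - 538 = -538 + B**2 + B*b)
t(471, (7 - 3)**2) - G(-426, T) = 471 - (-538 + (-426)**2 - 426*(-2701/2728)) = 471 - (-538 + 181476 + 575313/1364) = 471 - 1*247374745/1364 = 471 - 247374745/1364 = -246732301/1364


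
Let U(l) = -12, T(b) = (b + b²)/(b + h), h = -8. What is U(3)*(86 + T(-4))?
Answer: -1020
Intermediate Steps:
T(b) = (b + b²)/(-8 + b) (T(b) = (b + b²)/(b - 8) = (b + b²)/(-8 + b))
U(3)*(86 + T(-4)) = -12*(86 - 4*(1 - 4)/(-8 - 4)) = -12*(86 - 4*(-3)/(-12)) = -12*(86 - 4*(-1/12)*(-3)) = -12*(86 - 1) = -12*85 = -1020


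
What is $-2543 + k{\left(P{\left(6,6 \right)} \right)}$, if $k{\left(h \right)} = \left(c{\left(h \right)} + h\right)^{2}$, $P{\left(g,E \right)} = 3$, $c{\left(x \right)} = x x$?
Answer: $-2399$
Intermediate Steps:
$c{\left(x \right)} = x^{2}$
$k{\left(h \right)} = \left(h + h^{2}\right)^{2}$ ($k{\left(h \right)} = \left(h^{2} + h\right)^{2} = \left(h + h^{2}\right)^{2}$)
$-2543 + k{\left(P{\left(6,6 \right)} \right)} = -2543 + 3^{2} \left(1 + 3\right)^{2} = -2543 + 9 \cdot 4^{2} = -2543 + 9 \cdot 16 = -2543 + 144 = -2399$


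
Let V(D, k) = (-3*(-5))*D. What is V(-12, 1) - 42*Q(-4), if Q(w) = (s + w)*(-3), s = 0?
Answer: -684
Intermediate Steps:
Q(w) = -3*w (Q(w) = (0 + w)*(-3) = w*(-3) = -3*w)
V(D, k) = 15*D
V(-12, 1) - 42*Q(-4) = 15*(-12) - (-126)*(-4) = -180 - 42*12 = -180 - 504 = -684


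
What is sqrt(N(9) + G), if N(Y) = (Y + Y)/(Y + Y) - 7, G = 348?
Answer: 3*sqrt(38) ≈ 18.493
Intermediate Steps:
N(Y) = -6 (N(Y) = (2*Y)/((2*Y)) - 7 = (2*Y)*(1/(2*Y)) - 7 = 1 - 7 = -6)
sqrt(N(9) + G) = sqrt(-6 + 348) = sqrt(342) = 3*sqrt(38)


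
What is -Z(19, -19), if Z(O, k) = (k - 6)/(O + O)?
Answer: 25/38 ≈ 0.65790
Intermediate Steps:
Z(O, k) = (-6 + k)/(2*O) (Z(O, k) = (-6 + k)/((2*O)) = (-6 + k)*(1/(2*O)) = (-6 + k)/(2*O))
-Z(19, -19) = -(-6 - 19)/(2*19) = -(-25)/(2*19) = -1*(-25/38) = 25/38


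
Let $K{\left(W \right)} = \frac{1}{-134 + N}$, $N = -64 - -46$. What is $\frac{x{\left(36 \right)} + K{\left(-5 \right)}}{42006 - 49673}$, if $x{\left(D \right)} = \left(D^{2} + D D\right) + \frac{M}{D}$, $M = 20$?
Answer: $- \frac{3546607}{10488456} \approx -0.33814$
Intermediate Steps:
$N = -18$ ($N = -64 + 46 = -18$)
$x{\left(D \right)} = 2 D^{2} + \frac{20}{D}$ ($x{\left(D \right)} = \left(D^{2} + D D\right) + \frac{20}{D} = \left(D^{2} + D^{2}\right) + \frac{20}{D} = 2 D^{2} + \frac{20}{D}$)
$K{\left(W \right)} = - \frac{1}{152}$ ($K{\left(W \right)} = \frac{1}{-134 - 18} = \frac{1}{-152} = - \frac{1}{152}$)
$\frac{x{\left(36 \right)} + K{\left(-5 \right)}}{42006 - 49673} = \frac{\frac{2 \left(10 + 36^{3}\right)}{36} - \frac{1}{152}}{42006 - 49673} = \frac{2 \cdot \frac{1}{36} \left(10 + 46656\right) - \frac{1}{152}}{-7667} = \left(2 \cdot \frac{1}{36} \cdot 46666 - \frac{1}{152}\right) \left(- \frac{1}{7667}\right) = \left(\frac{23333}{9} - \frac{1}{152}\right) \left(- \frac{1}{7667}\right) = \frac{3546607}{1368} \left(- \frac{1}{7667}\right) = - \frac{3546607}{10488456}$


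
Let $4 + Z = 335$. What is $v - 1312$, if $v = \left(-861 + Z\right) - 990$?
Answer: $-2832$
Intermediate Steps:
$Z = 331$ ($Z = -4 + 335 = 331$)
$v = -1520$ ($v = \left(-861 + 331\right) - 990 = -530 - 990 = -1520$)
$v - 1312 = -1520 - 1312 = -2832$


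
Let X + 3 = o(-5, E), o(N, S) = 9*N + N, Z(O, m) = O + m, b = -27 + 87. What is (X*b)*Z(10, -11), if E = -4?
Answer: 3180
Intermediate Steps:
b = 60
o(N, S) = 10*N
X = -53 (X = -3 + 10*(-5) = -3 - 50 = -53)
(X*b)*Z(10, -11) = (-53*60)*(10 - 11) = -3180*(-1) = 3180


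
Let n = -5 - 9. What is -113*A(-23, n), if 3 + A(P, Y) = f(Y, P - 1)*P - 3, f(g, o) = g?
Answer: -35708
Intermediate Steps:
n = -14
A(P, Y) = -6 + P*Y (A(P, Y) = -3 + (Y*P - 3) = -3 + (P*Y - 3) = -3 + (-3 + P*Y) = -6 + P*Y)
-113*A(-23, n) = -113*(-6 - 23*(-14)) = -113*(-6 + 322) = -113*316 = -35708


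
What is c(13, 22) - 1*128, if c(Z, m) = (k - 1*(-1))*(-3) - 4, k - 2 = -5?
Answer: -126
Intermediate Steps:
k = -3 (k = 2 - 5 = -3)
c(Z, m) = 2 (c(Z, m) = (-3 - 1*(-1))*(-3) - 4 = (-3 + 1)*(-3) - 4 = -2*(-3) - 4 = 6 - 4 = 2)
c(13, 22) - 1*128 = 2 - 1*128 = 2 - 128 = -126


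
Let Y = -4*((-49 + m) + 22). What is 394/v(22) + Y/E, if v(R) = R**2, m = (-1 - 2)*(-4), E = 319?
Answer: 7033/7018 ≈ 1.0021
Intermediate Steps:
m = 12 (m = -3*(-4) = 12)
Y = 60 (Y = -4*((-49 + 12) + 22) = -4*(-37 + 22) = -4*(-15) = 60)
394/v(22) + Y/E = 394/(22**2) + 60/319 = 394/484 + 60*(1/319) = 394*(1/484) + 60/319 = 197/242 + 60/319 = 7033/7018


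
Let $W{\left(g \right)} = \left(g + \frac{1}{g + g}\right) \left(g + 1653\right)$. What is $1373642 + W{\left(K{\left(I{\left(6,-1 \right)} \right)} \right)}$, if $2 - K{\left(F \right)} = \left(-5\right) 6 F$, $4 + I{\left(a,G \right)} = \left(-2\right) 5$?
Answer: $\frac{37726063}{44} \approx 8.5741 \cdot 10^{5}$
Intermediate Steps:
$I{\left(a,G \right)} = -14$ ($I{\left(a,G \right)} = -4 - 10 = -14$)
$K{\left(F \right)} = 2 + 30 F$ ($K{\left(F \right)} = 2 - \left(-5\right) 6 F = 2 - - 30 F = 2 + 30 F$)
$W{\left(g \right)} = \left(1653 + g\right) \left(g + \frac{1}{2 g}\right)$ ($W{\left(g \right)} = \left(g + \frac{1}{2 g}\right) \left(1653 + g\right) = \left(1653 + g\right) \left(g + \frac{1}{2 g}\right)$)
$1373642 + W{\left(K{\left(I{\left(6,-1 \right)} \right)} \right)} = 1373642 + \left(\frac{1}{2} + \left(2 + 30 \left(-14\right)\right)^{2} + 1653 \left(2 + 30 \left(-14\right)\right) + \frac{1653}{2 \left(2 + 30 \left(-14\right)\right)}\right) = 1373642 + \left(\frac{1}{2} + \left(2 - 420\right)^{2} + 1653 \left(2 - 420\right) + \frac{1653}{2 \left(2 - 420\right)}\right) = 1373642 + \left(\frac{1}{2} + \left(-418\right)^{2} + 1653 \left(-418\right) + \frac{1653}{2 \left(-418\right)}\right) = 1373642 + \left(\frac{1}{2} + 174724 - 690954 + \frac{1653}{2} \left(- \frac{1}{418}\right)\right) = 1373642 + \left(\frac{1}{2} + 174724 - 690954 - \frac{87}{44}\right) = 1373642 - \frac{22714185}{44} = \frac{37726063}{44}$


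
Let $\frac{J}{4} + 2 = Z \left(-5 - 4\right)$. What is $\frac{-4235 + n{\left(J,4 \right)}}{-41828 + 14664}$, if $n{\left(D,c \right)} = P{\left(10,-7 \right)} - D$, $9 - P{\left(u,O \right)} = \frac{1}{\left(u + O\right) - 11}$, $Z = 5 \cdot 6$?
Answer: $\frac{25103}{217312} \approx 0.11552$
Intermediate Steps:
$Z = 30$
$P{\left(u,O \right)} = 9 - \frac{1}{-11 + O + u}$ ($P{\left(u,O \right)} = 9 - \frac{1}{\left(u + O\right) - 11} = 9 - \frac{1}{\left(O + u\right) - 11} = 9 - \frac{1}{-11 + O + u}$)
$J = -1088$ ($J = -8 + 4 \cdot 30 \left(-5 - 4\right) = -8 + 4 \cdot 30 \left(-9\right) = -8 + 4 \left(-270\right) = -8 - 1080 = -1088$)
$n{\left(D,c \right)} = \frac{73}{8} - D$ ($n{\left(D,c \right)} = \frac{-100 + 9 \left(-7\right) + 9 \cdot 10}{-11 - 7 + 10} - D = \frac{-100 - 63 + 90}{-8} - D = \left(- \frac{1}{8}\right) \left(-73\right) - D = \frac{73}{8} - D$)
$\frac{-4235 + n{\left(J,4 \right)}}{-41828 + 14664} = \frac{-4235 + \left(\frac{73}{8} - -1088\right)}{-41828 + 14664} = \frac{-4235 + \left(\frac{73}{8} + 1088\right)}{-27164} = \left(-4235 + \frac{8777}{8}\right) \left(- \frac{1}{27164}\right) = \left(- \frac{25103}{8}\right) \left(- \frac{1}{27164}\right) = \frac{25103}{217312}$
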